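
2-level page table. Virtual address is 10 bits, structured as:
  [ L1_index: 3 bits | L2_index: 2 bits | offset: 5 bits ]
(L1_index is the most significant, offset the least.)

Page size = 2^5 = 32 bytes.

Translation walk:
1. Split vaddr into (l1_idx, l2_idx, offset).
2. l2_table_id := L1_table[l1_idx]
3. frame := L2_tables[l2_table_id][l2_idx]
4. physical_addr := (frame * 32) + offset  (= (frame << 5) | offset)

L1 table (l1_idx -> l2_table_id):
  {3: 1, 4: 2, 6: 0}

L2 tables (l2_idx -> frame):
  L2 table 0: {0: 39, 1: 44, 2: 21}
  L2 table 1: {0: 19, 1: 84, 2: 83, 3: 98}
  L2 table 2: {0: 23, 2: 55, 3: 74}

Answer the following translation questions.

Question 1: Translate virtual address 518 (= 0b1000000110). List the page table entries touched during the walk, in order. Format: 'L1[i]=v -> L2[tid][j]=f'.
Answer: L1[4]=2 -> L2[2][0]=23

Derivation:
vaddr = 518 = 0b1000000110
Split: l1_idx=4, l2_idx=0, offset=6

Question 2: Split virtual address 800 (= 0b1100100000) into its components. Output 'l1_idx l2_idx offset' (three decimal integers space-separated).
vaddr = 800 = 0b1100100000
  top 3 bits -> l1_idx = 6
  next 2 bits -> l2_idx = 1
  bottom 5 bits -> offset = 0

Answer: 6 1 0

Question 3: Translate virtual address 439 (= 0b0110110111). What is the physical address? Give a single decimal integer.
Answer: 2711

Derivation:
vaddr = 439 = 0b0110110111
Split: l1_idx=3, l2_idx=1, offset=23
L1[3] = 1
L2[1][1] = 84
paddr = 84 * 32 + 23 = 2711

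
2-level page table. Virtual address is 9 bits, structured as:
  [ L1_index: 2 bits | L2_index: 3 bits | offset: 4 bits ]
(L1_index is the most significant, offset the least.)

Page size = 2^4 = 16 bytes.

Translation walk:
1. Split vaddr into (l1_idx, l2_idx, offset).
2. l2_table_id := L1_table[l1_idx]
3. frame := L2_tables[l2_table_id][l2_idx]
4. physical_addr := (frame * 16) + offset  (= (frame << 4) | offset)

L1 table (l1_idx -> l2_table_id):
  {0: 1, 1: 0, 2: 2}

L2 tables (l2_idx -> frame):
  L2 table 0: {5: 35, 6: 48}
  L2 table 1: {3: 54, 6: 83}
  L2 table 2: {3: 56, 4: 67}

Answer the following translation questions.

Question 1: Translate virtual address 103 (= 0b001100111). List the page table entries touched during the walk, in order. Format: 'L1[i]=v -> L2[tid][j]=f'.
Answer: L1[0]=1 -> L2[1][6]=83

Derivation:
vaddr = 103 = 0b001100111
Split: l1_idx=0, l2_idx=6, offset=7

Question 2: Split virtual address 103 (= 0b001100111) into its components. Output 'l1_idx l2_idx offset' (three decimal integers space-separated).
Answer: 0 6 7

Derivation:
vaddr = 103 = 0b001100111
  top 2 bits -> l1_idx = 0
  next 3 bits -> l2_idx = 6
  bottom 4 bits -> offset = 7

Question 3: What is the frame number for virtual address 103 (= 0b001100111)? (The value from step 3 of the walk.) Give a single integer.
Answer: 83

Derivation:
vaddr = 103: l1_idx=0, l2_idx=6
L1[0] = 1; L2[1][6] = 83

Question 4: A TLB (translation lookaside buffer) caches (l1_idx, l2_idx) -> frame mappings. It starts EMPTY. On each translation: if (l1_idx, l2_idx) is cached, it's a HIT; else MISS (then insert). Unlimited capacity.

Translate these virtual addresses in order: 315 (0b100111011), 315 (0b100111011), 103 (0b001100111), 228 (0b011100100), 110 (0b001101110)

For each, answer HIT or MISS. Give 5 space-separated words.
vaddr=315: (2,3) not in TLB -> MISS, insert
vaddr=315: (2,3) in TLB -> HIT
vaddr=103: (0,6) not in TLB -> MISS, insert
vaddr=228: (1,6) not in TLB -> MISS, insert
vaddr=110: (0,6) in TLB -> HIT

Answer: MISS HIT MISS MISS HIT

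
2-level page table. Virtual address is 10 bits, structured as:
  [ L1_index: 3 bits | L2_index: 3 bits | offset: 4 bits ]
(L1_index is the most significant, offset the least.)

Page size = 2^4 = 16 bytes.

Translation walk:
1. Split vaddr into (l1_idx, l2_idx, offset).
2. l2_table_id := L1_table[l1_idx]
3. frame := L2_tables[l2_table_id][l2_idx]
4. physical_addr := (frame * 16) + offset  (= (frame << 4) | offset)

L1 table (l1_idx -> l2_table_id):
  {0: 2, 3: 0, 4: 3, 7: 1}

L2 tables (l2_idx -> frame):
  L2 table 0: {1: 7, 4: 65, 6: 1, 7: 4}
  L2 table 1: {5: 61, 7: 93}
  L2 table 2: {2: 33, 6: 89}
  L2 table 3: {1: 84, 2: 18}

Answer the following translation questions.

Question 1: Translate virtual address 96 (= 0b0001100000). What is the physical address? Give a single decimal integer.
Answer: 1424

Derivation:
vaddr = 96 = 0b0001100000
Split: l1_idx=0, l2_idx=6, offset=0
L1[0] = 2
L2[2][6] = 89
paddr = 89 * 16 + 0 = 1424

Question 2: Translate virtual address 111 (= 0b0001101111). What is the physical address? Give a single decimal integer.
Answer: 1439

Derivation:
vaddr = 111 = 0b0001101111
Split: l1_idx=0, l2_idx=6, offset=15
L1[0] = 2
L2[2][6] = 89
paddr = 89 * 16 + 15 = 1439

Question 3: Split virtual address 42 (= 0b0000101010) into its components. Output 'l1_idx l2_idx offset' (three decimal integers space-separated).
Answer: 0 2 10

Derivation:
vaddr = 42 = 0b0000101010
  top 3 bits -> l1_idx = 0
  next 3 bits -> l2_idx = 2
  bottom 4 bits -> offset = 10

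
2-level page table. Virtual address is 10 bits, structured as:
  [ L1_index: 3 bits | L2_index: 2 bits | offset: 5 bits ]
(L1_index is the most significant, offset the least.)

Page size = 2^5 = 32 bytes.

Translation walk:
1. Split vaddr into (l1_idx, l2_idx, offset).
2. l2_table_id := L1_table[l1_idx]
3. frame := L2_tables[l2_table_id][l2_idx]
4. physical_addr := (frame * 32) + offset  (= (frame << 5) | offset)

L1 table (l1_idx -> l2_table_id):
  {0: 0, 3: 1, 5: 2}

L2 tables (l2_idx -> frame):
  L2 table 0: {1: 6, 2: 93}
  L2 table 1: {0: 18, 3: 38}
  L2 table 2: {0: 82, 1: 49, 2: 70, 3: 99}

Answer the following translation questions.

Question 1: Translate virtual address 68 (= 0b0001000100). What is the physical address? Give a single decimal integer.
Answer: 2980

Derivation:
vaddr = 68 = 0b0001000100
Split: l1_idx=0, l2_idx=2, offset=4
L1[0] = 0
L2[0][2] = 93
paddr = 93 * 32 + 4 = 2980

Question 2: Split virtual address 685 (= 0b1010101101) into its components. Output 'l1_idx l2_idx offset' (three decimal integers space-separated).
Answer: 5 1 13

Derivation:
vaddr = 685 = 0b1010101101
  top 3 bits -> l1_idx = 5
  next 2 bits -> l2_idx = 1
  bottom 5 bits -> offset = 13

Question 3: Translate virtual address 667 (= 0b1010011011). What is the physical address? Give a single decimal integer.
Answer: 2651

Derivation:
vaddr = 667 = 0b1010011011
Split: l1_idx=5, l2_idx=0, offset=27
L1[5] = 2
L2[2][0] = 82
paddr = 82 * 32 + 27 = 2651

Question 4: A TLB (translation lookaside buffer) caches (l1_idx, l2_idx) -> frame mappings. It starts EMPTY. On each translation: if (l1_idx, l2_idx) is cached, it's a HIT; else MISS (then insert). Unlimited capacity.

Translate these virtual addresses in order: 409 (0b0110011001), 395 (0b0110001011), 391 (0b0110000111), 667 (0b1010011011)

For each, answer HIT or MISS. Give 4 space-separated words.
Answer: MISS HIT HIT MISS

Derivation:
vaddr=409: (3,0) not in TLB -> MISS, insert
vaddr=395: (3,0) in TLB -> HIT
vaddr=391: (3,0) in TLB -> HIT
vaddr=667: (5,0) not in TLB -> MISS, insert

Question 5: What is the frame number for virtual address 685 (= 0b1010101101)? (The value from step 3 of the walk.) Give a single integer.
vaddr = 685: l1_idx=5, l2_idx=1
L1[5] = 2; L2[2][1] = 49

Answer: 49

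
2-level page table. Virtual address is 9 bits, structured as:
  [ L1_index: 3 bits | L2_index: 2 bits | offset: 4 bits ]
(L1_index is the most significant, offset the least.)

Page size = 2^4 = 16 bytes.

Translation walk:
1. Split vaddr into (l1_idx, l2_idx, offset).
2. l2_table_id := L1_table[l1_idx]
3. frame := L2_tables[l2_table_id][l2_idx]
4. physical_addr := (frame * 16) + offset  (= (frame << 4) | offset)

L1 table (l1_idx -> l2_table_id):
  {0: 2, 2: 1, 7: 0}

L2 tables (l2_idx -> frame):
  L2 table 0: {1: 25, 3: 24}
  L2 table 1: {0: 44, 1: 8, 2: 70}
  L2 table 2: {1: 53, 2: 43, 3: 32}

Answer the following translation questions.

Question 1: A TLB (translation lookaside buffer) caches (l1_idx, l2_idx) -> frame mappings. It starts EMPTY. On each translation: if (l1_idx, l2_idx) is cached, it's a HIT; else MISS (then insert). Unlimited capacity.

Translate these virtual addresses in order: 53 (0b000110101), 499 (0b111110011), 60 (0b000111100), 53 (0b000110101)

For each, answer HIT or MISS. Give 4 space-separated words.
vaddr=53: (0,3) not in TLB -> MISS, insert
vaddr=499: (7,3) not in TLB -> MISS, insert
vaddr=60: (0,3) in TLB -> HIT
vaddr=53: (0,3) in TLB -> HIT

Answer: MISS MISS HIT HIT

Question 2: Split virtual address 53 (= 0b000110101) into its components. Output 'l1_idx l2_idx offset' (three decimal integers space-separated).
Answer: 0 3 5

Derivation:
vaddr = 53 = 0b000110101
  top 3 bits -> l1_idx = 0
  next 2 bits -> l2_idx = 3
  bottom 4 bits -> offset = 5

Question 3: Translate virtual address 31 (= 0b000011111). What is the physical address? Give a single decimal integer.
vaddr = 31 = 0b000011111
Split: l1_idx=0, l2_idx=1, offset=15
L1[0] = 2
L2[2][1] = 53
paddr = 53 * 16 + 15 = 863

Answer: 863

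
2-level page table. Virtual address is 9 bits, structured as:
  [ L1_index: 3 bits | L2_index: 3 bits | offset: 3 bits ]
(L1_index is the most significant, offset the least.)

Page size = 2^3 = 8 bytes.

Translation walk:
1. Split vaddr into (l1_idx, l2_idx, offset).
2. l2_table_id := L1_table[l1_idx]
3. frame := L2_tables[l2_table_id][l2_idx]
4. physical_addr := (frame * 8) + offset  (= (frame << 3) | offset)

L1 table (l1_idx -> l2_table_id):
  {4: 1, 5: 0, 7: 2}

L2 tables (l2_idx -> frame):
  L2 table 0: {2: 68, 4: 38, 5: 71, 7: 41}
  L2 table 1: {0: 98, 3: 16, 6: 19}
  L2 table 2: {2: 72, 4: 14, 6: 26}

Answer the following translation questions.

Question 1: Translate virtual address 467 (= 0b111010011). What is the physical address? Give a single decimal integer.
vaddr = 467 = 0b111010011
Split: l1_idx=7, l2_idx=2, offset=3
L1[7] = 2
L2[2][2] = 72
paddr = 72 * 8 + 3 = 579

Answer: 579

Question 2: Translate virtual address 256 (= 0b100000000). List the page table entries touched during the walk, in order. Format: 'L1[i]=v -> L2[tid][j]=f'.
vaddr = 256 = 0b100000000
Split: l1_idx=4, l2_idx=0, offset=0

Answer: L1[4]=1 -> L2[1][0]=98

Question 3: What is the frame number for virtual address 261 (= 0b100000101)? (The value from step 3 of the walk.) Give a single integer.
vaddr = 261: l1_idx=4, l2_idx=0
L1[4] = 1; L2[1][0] = 98

Answer: 98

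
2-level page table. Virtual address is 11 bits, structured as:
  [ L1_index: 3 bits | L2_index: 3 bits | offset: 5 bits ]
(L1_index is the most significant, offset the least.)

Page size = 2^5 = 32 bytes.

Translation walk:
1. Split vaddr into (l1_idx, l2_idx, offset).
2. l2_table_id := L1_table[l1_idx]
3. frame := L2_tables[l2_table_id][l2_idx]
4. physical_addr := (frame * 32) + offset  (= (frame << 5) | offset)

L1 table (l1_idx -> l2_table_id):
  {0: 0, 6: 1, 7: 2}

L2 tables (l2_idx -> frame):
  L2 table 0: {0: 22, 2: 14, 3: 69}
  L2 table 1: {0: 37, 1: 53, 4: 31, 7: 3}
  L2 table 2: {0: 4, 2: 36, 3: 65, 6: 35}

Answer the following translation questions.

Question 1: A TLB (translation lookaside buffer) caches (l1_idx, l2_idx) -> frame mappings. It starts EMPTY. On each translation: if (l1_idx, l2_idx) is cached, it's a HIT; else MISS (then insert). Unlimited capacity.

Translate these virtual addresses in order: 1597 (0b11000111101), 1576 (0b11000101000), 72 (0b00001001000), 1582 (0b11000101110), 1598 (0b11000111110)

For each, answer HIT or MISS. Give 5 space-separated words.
Answer: MISS HIT MISS HIT HIT

Derivation:
vaddr=1597: (6,1) not in TLB -> MISS, insert
vaddr=1576: (6,1) in TLB -> HIT
vaddr=72: (0,2) not in TLB -> MISS, insert
vaddr=1582: (6,1) in TLB -> HIT
vaddr=1598: (6,1) in TLB -> HIT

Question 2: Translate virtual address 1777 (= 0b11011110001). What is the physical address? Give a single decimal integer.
Answer: 113

Derivation:
vaddr = 1777 = 0b11011110001
Split: l1_idx=6, l2_idx=7, offset=17
L1[6] = 1
L2[1][7] = 3
paddr = 3 * 32 + 17 = 113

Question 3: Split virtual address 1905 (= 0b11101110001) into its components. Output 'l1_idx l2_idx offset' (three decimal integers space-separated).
Answer: 7 3 17

Derivation:
vaddr = 1905 = 0b11101110001
  top 3 bits -> l1_idx = 7
  next 3 bits -> l2_idx = 3
  bottom 5 bits -> offset = 17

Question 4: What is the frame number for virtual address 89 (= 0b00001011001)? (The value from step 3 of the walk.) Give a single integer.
vaddr = 89: l1_idx=0, l2_idx=2
L1[0] = 0; L2[0][2] = 14

Answer: 14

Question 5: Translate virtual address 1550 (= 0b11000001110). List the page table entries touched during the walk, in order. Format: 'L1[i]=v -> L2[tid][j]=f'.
Answer: L1[6]=1 -> L2[1][0]=37

Derivation:
vaddr = 1550 = 0b11000001110
Split: l1_idx=6, l2_idx=0, offset=14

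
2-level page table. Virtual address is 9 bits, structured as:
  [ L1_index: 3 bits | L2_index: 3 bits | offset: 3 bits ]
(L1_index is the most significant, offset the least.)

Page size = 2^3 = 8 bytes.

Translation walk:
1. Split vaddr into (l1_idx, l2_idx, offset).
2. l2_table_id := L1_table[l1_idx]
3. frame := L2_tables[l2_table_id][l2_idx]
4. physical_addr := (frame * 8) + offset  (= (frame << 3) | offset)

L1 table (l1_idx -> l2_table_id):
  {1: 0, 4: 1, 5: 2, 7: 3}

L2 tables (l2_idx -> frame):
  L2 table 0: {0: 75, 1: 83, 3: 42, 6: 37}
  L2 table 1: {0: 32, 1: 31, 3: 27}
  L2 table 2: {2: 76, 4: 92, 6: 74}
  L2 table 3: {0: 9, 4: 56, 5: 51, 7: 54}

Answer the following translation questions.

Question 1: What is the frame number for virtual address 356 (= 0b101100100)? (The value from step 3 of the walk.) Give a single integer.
Answer: 92

Derivation:
vaddr = 356: l1_idx=5, l2_idx=4
L1[5] = 2; L2[2][4] = 92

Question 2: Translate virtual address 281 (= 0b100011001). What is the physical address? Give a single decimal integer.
Answer: 217

Derivation:
vaddr = 281 = 0b100011001
Split: l1_idx=4, l2_idx=3, offset=1
L1[4] = 1
L2[1][3] = 27
paddr = 27 * 8 + 1 = 217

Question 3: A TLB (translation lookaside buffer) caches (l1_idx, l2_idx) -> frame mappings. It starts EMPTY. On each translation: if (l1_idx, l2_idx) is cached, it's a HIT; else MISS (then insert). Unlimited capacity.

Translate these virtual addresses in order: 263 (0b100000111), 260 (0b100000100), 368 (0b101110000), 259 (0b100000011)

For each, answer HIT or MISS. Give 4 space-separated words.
Answer: MISS HIT MISS HIT

Derivation:
vaddr=263: (4,0) not in TLB -> MISS, insert
vaddr=260: (4,0) in TLB -> HIT
vaddr=368: (5,6) not in TLB -> MISS, insert
vaddr=259: (4,0) in TLB -> HIT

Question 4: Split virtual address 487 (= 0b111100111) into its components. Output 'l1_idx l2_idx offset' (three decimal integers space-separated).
Answer: 7 4 7

Derivation:
vaddr = 487 = 0b111100111
  top 3 bits -> l1_idx = 7
  next 3 bits -> l2_idx = 4
  bottom 3 bits -> offset = 7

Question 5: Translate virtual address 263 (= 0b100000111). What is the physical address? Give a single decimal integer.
vaddr = 263 = 0b100000111
Split: l1_idx=4, l2_idx=0, offset=7
L1[4] = 1
L2[1][0] = 32
paddr = 32 * 8 + 7 = 263

Answer: 263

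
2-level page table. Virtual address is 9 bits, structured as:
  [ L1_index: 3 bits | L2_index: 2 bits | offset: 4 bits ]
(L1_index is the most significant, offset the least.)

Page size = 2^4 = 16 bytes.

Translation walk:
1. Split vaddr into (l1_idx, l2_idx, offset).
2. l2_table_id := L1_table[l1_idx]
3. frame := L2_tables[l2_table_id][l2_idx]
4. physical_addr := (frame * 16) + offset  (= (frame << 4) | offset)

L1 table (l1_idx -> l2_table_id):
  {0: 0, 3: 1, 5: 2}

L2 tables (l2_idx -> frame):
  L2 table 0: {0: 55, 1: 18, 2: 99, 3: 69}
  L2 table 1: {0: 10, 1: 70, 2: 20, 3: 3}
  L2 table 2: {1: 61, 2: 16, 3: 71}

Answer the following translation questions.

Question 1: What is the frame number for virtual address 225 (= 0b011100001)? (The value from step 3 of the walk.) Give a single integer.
vaddr = 225: l1_idx=3, l2_idx=2
L1[3] = 1; L2[1][2] = 20

Answer: 20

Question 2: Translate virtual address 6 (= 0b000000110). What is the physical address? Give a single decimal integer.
vaddr = 6 = 0b000000110
Split: l1_idx=0, l2_idx=0, offset=6
L1[0] = 0
L2[0][0] = 55
paddr = 55 * 16 + 6 = 886

Answer: 886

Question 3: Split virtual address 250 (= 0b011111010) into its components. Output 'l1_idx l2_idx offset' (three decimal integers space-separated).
vaddr = 250 = 0b011111010
  top 3 bits -> l1_idx = 3
  next 2 bits -> l2_idx = 3
  bottom 4 bits -> offset = 10

Answer: 3 3 10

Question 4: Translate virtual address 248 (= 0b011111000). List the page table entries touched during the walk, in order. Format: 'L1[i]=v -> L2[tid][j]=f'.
vaddr = 248 = 0b011111000
Split: l1_idx=3, l2_idx=3, offset=8

Answer: L1[3]=1 -> L2[1][3]=3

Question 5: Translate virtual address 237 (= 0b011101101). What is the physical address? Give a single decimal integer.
vaddr = 237 = 0b011101101
Split: l1_idx=3, l2_idx=2, offset=13
L1[3] = 1
L2[1][2] = 20
paddr = 20 * 16 + 13 = 333

Answer: 333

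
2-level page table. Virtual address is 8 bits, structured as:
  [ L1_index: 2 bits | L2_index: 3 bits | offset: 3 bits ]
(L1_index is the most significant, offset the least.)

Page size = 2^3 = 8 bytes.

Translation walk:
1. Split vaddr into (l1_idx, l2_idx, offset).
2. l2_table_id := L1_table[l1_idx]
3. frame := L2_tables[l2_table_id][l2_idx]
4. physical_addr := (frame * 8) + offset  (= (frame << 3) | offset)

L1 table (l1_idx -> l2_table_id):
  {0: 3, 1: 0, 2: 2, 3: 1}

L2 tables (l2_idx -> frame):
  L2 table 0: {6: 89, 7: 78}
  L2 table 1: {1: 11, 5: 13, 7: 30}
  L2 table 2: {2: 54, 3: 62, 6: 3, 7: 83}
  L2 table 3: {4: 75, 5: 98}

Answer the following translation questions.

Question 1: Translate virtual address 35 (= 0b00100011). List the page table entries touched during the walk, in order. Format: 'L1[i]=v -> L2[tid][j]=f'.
Answer: L1[0]=3 -> L2[3][4]=75

Derivation:
vaddr = 35 = 0b00100011
Split: l1_idx=0, l2_idx=4, offset=3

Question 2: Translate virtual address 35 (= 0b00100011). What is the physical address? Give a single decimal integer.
vaddr = 35 = 0b00100011
Split: l1_idx=0, l2_idx=4, offset=3
L1[0] = 3
L2[3][4] = 75
paddr = 75 * 8 + 3 = 603

Answer: 603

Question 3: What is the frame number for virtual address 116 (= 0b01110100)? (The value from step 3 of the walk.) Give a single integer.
Answer: 89

Derivation:
vaddr = 116: l1_idx=1, l2_idx=6
L1[1] = 0; L2[0][6] = 89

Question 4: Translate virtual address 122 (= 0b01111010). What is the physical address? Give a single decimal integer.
Answer: 626

Derivation:
vaddr = 122 = 0b01111010
Split: l1_idx=1, l2_idx=7, offset=2
L1[1] = 0
L2[0][7] = 78
paddr = 78 * 8 + 2 = 626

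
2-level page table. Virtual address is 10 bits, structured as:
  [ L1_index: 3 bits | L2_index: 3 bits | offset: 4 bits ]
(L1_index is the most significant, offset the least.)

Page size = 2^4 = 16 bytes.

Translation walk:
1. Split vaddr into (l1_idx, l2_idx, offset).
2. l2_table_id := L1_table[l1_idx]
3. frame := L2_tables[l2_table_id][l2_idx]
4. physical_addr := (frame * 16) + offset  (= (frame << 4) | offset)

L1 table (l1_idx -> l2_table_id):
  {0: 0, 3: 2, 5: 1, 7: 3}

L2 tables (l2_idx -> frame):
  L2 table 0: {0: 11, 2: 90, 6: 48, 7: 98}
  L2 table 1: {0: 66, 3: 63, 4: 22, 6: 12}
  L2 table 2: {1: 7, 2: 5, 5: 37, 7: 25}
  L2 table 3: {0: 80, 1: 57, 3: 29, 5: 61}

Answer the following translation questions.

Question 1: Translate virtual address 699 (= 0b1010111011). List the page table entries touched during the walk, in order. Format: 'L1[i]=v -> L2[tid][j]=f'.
Answer: L1[5]=1 -> L2[1][3]=63

Derivation:
vaddr = 699 = 0b1010111011
Split: l1_idx=5, l2_idx=3, offset=11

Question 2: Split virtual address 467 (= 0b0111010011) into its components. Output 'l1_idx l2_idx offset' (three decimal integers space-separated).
vaddr = 467 = 0b0111010011
  top 3 bits -> l1_idx = 3
  next 3 bits -> l2_idx = 5
  bottom 4 bits -> offset = 3

Answer: 3 5 3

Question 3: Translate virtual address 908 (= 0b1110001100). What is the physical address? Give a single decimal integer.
vaddr = 908 = 0b1110001100
Split: l1_idx=7, l2_idx=0, offset=12
L1[7] = 3
L2[3][0] = 80
paddr = 80 * 16 + 12 = 1292

Answer: 1292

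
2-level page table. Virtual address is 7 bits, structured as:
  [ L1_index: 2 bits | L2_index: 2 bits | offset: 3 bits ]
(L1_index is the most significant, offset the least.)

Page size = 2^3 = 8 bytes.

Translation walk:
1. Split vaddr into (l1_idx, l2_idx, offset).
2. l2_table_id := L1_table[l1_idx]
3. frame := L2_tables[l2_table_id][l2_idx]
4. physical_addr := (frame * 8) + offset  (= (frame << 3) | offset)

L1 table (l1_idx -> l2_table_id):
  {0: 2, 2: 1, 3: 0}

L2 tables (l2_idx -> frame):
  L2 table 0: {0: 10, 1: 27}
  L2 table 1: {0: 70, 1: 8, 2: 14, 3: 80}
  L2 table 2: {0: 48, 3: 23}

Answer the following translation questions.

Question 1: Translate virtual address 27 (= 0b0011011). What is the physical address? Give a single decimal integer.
Answer: 187

Derivation:
vaddr = 27 = 0b0011011
Split: l1_idx=0, l2_idx=3, offset=3
L1[0] = 2
L2[2][3] = 23
paddr = 23 * 8 + 3 = 187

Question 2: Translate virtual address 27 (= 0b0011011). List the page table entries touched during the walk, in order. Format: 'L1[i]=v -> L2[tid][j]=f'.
Answer: L1[0]=2 -> L2[2][3]=23

Derivation:
vaddr = 27 = 0b0011011
Split: l1_idx=0, l2_idx=3, offset=3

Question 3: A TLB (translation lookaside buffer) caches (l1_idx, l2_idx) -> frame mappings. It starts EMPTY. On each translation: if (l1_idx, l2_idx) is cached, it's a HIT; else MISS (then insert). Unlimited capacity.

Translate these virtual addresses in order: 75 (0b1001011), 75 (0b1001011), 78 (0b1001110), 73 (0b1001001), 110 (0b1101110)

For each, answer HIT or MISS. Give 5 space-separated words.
vaddr=75: (2,1) not in TLB -> MISS, insert
vaddr=75: (2,1) in TLB -> HIT
vaddr=78: (2,1) in TLB -> HIT
vaddr=73: (2,1) in TLB -> HIT
vaddr=110: (3,1) not in TLB -> MISS, insert

Answer: MISS HIT HIT HIT MISS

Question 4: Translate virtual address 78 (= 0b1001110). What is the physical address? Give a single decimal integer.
Answer: 70

Derivation:
vaddr = 78 = 0b1001110
Split: l1_idx=2, l2_idx=1, offset=6
L1[2] = 1
L2[1][1] = 8
paddr = 8 * 8 + 6 = 70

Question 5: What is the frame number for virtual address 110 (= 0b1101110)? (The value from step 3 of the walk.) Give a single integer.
vaddr = 110: l1_idx=3, l2_idx=1
L1[3] = 0; L2[0][1] = 27

Answer: 27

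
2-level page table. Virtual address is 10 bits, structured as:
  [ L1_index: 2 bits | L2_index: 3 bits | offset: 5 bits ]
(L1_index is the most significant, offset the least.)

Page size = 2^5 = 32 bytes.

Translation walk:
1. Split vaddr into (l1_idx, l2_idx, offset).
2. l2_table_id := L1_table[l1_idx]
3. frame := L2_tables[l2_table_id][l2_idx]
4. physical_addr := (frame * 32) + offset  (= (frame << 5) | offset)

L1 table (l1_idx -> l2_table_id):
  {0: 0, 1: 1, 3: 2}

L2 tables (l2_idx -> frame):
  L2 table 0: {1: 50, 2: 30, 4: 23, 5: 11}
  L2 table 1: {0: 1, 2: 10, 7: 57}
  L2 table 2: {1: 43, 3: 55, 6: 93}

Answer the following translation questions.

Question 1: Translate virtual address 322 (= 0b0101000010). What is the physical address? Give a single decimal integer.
vaddr = 322 = 0b0101000010
Split: l1_idx=1, l2_idx=2, offset=2
L1[1] = 1
L2[1][2] = 10
paddr = 10 * 32 + 2 = 322

Answer: 322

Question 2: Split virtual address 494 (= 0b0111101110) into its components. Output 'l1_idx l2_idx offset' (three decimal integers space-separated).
vaddr = 494 = 0b0111101110
  top 2 bits -> l1_idx = 1
  next 3 bits -> l2_idx = 7
  bottom 5 bits -> offset = 14

Answer: 1 7 14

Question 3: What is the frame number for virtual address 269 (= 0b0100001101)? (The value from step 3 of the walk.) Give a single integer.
Answer: 1

Derivation:
vaddr = 269: l1_idx=1, l2_idx=0
L1[1] = 1; L2[1][0] = 1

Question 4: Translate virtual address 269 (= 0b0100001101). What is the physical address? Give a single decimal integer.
Answer: 45

Derivation:
vaddr = 269 = 0b0100001101
Split: l1_idx=1, l2_idx=0, offset=13
L1[1] = 1
L2[1][0] = 1
paddr = 1 * 32 + 13 = 45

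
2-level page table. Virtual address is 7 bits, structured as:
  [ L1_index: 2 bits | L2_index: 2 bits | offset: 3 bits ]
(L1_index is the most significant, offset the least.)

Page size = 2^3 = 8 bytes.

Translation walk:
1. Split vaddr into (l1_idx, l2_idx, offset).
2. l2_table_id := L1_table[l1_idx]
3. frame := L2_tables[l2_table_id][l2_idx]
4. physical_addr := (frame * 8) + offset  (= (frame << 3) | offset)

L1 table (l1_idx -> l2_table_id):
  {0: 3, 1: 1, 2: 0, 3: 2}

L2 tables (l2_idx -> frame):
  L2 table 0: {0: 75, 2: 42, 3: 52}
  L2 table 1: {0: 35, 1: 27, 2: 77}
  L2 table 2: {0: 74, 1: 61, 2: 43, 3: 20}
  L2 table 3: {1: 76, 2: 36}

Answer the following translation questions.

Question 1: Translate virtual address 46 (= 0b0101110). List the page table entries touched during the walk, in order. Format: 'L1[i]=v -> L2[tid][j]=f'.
vaddr = 46 = 0b0101110
Split: l1_idx=1, l2_idx=1, offset=6

Answer: L1[1]=1 -> L2[1][1]=27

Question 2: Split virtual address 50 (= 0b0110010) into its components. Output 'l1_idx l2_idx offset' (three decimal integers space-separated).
vaddr = 50 = 0b0110010
  top 2 bits -> l1_idx = 1
  next 2 bits -> l2_idx = 2
  bottom 3 bits -> offset = 2

Answer: 1 2 2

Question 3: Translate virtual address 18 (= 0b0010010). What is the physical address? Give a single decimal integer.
Answer: 290

Derivation:
vaddr = 18 = 0b0010010
Split: l1_idx=0, l2_idx=2, offset=2
L1[0] = 3
L2[3][2] = 36
paddr = 36 * 8 + 2 = 290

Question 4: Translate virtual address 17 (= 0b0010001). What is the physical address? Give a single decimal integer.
Answer: 289

Derivation:
vaddr = 17 = 0b0010001
Split: l1_idx=0, l2_idx=2, offset=1
L1[0] = 3
L2[3][2] = 36
paddr = 36 * 8 + 1 = 289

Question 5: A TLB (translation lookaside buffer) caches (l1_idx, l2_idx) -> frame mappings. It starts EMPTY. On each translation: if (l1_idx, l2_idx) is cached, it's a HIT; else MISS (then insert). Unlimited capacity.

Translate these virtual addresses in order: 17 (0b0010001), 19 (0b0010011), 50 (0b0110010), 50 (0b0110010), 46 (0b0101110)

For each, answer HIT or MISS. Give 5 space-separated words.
vaddr=17: (0,2) not in TLB -> MISS, insert
vaddr=19: (0,2) in TLB -> HIT
vaddr=50: (1,2) not in TLB -> MISS, insert
vaddr=50: (1,2) in TLB -> HIT
vaddr=46: (1,1) not in TLB -> MISS, insert

Answer: MISS HIT MISS HIT MISS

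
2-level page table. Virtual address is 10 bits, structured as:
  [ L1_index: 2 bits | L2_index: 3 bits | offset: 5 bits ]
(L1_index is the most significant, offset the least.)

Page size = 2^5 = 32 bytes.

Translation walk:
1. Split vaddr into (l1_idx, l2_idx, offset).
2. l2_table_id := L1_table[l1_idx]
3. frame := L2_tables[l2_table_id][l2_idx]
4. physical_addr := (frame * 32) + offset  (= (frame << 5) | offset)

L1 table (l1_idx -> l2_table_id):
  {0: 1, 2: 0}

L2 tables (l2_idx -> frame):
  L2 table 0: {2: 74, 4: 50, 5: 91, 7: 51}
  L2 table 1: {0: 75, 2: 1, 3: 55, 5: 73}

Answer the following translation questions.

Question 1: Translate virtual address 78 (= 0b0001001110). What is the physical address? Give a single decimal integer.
vaddr = 78 = 0b0001001110
Split: l1_idx=0, l2_idx=2, offset=14
L1[0] = 1
L2[1][2] = 1
paddr = 1 * 32 + 14 = 46

Answer: 46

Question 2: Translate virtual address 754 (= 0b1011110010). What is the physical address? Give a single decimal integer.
vaddr = 754 = 0b1011110010
Split: l1_idx=2, l2_idx=7, offset=18
L1[2] = 0
L2[0][7] = 51
paddr = 51 * 32 + 18 = 1650

Answer: 1650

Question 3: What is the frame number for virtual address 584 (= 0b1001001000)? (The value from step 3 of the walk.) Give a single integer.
vaddr = 584: l1_idx=2, l2_idx=2
L1[2] = 0; L2[0][2] = 74

Answer: 74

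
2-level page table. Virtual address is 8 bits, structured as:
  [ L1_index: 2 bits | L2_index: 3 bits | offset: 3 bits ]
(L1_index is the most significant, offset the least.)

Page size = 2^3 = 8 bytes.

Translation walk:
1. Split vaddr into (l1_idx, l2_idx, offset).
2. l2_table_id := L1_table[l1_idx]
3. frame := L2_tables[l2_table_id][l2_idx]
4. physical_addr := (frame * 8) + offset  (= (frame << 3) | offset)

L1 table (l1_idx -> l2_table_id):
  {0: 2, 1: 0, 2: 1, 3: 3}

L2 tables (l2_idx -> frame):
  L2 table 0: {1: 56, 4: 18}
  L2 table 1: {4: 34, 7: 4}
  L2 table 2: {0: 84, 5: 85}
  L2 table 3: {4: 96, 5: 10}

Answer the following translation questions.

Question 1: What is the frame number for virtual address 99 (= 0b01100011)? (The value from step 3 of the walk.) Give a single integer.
Answer: 18

Derivation:
vaddr = 99: l1_idx=1, l2_idx=4
L1[1] = 0; L2[0][4] = 18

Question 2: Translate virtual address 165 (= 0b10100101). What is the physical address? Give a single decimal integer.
Answer: 277

Derivation:
vaddr = 165 = 0b10100101
Split: l1_idx=2, l2_idx=4, offset=5
L1[2] = 1
L2[1][4] = 34
paddr = 34 * 8 + 5 = 277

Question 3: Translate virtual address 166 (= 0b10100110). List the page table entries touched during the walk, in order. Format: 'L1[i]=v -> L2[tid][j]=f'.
Answer: L1[2]=1 -> L2[1][4]=34

Derivation:
vaddr = 166 = 0b10100110
Split: l1_idx=2, l2_idx=4, offset=6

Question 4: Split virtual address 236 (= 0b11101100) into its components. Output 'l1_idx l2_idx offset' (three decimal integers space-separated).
Answer: 3 5 4

Derivation:
vaddr = 236 = 0b11101100
  top 2 bits -> l1_idx = 3
  next 3 bits -> l2_idx = 5
  bottom 3 bits -> offset = 4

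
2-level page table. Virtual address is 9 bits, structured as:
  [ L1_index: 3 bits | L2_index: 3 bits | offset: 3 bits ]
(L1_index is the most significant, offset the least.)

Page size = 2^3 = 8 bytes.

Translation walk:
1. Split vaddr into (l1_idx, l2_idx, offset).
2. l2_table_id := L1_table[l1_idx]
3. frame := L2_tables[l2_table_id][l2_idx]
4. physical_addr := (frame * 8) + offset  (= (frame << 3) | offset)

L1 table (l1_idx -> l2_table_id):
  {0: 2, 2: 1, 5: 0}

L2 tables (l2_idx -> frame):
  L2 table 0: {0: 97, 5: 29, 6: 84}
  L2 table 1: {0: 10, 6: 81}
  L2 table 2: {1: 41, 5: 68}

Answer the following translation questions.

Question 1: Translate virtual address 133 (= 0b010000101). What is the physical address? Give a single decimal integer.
vaddr = 133 = 0b010000101
Split: l1_idx=2, l2_idx=0, offset=5
L1[2] = 1
L2[1][0] = 10
paddr = 10 * 8 + 5 = 85

Answer: 85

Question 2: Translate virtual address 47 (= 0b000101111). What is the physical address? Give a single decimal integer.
vaddr = 47 = 0b000101111
Split: l1_idx=0, l2_idx=5, offset=7
L1[0] = 2
L2[2][5] = 68
paddr = 68 * 8 + 7 = 551

Answer: 551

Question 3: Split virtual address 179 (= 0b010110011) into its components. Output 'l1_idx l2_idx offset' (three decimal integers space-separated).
Answer: 2 6 3

Derivation:
vaddr = 179 = 0b010110011
  top 3 bits -> l1_idx = 2
  next 3 bits -> l2_idx = 6
  bottom 3 bits -> offset = 3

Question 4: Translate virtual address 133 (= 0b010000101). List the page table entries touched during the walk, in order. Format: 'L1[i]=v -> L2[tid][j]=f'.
vaddr = 133 = 0b010000101
Split: l1_idx=2, l2_idx=0, offset=5

Answer: L1[2]=1 -> L2[1][0]=10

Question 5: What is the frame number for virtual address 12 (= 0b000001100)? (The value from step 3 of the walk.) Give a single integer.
Answer: 41

Derivation:
vaddr = 12: l1_idx=0, l2_idx=1
L1[0] = 2; L2[2][1] = 41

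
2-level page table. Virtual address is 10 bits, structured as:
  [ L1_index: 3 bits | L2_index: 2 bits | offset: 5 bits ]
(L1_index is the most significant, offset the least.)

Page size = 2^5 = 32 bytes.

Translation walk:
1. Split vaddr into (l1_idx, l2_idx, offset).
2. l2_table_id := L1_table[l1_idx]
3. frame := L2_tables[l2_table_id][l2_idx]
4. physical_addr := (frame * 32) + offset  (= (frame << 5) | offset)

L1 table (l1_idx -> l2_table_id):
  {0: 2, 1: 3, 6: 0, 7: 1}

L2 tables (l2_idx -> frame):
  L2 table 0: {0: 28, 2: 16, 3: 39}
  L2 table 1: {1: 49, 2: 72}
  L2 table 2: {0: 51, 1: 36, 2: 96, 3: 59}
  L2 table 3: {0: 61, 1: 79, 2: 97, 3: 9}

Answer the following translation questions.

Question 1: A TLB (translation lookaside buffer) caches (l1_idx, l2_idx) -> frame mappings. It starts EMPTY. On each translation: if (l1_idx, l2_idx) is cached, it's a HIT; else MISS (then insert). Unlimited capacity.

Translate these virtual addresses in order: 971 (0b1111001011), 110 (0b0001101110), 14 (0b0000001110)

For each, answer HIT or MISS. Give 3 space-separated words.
Answer: MISS MISS MISS

Derivation:
vaddr=971: (7,2) not in TLB -> MISS, insert
vaddr=110: (0,3) not in TLB -> MISS, insert
vaddr=14: (0,0) not in TLB -> MISS, insert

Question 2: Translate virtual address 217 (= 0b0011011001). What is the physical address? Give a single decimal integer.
Answer: 3129

Derivation:
vaddr = 217 = 0b0011011001
Split: l1_idx=1, l2_idx=2, offset=25
L1[1] = 3
L2[3][2] = 97
paddr = 97 * 32 + 25 = 3129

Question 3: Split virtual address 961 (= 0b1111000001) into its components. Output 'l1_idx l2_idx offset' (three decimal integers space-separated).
vaddr = 961 = 0b1111000001
  top 3 bits -> l1_idx = 7
  next 2 bits -> l2_idx = 2
  bottom 5 bits -> offset = 1

Answer: 7 2 1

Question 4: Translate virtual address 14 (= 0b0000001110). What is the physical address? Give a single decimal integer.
Answer: 1646

Derivation:
vaddr = 14 = 0b0000001110
Split: l1_idx=0, l2_idx=0, offset=14
L1[0] = 2
L2[2][0] = 51
paddr = 51 * 32 + 14 = 1646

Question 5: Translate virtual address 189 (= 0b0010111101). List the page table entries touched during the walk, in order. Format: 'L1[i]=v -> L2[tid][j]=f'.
Answer: L1[1]=3 -> L2[3][1]=79

Derivation:
vaddr = 189 = 0b0010111101
Split: l1_idx=1, l2_idx=1, offset=29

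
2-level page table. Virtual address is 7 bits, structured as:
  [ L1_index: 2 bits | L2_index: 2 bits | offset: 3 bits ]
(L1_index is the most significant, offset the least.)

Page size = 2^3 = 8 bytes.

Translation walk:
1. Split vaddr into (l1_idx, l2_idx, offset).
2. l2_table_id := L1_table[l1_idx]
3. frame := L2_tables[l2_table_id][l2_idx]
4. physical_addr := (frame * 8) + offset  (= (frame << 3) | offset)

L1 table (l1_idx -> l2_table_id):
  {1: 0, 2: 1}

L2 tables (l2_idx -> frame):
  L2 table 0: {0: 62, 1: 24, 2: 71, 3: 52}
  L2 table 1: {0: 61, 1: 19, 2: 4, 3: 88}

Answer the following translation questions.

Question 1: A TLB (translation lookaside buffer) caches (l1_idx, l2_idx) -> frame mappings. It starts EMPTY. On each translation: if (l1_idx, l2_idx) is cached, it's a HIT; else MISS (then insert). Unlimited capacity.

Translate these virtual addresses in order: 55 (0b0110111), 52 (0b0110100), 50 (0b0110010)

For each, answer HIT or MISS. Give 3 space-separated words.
vaddr=55: (1,2) not in TLB -> MISS, insert
vaddr=52: (1,2) in TLB -> HIT
vaddr=50: (1,2) in TLB -> HIT

Answer: MISS HIT HIT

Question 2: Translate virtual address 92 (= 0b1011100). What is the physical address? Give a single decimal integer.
vaddr = 92 = 0b1011100
Split: l1_idx=2, l2_idx=3, offset=4
L1[2] = 1
L2[1][3] = 88
paddr = 88 * 8 + 4 = 708

Answer: 708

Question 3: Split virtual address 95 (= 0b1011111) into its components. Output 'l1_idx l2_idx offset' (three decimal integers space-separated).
Answer: 2 3 7

Derivation:
vaddr = 95 = 0b1011111
  top 2 bits -> l1_idx = 2
  next 2 bits -> l2_idx = 3
  bottom 3 bits -> offset = 7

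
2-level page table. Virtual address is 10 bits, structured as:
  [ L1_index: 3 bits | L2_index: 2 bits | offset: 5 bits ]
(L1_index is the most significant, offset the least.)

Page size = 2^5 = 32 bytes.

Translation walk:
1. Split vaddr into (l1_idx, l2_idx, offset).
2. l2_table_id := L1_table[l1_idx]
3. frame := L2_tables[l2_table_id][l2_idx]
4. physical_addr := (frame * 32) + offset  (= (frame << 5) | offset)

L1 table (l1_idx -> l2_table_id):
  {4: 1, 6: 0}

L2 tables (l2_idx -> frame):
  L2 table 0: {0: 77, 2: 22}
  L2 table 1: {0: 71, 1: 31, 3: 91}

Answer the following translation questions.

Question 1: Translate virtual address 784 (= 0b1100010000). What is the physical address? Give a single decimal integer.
Answer: 2480

Derivation:
vaddr = 784 = 0b1100010000
Split: l1_idx=6, l2_idx=0, offset=16
L1[6] = 0
L2[0][0] = 77
paddr = 77 * 32 + 16 = 2480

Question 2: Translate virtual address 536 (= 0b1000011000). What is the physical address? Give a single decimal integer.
vaddr = 536 = 0b1000011000
Split: l1_idx=4, l2_idx=0, offset=24
L1[4] = 1
L2[1][0] = 71
paddr = 71 * 32 + 24 = 2296

Answer: 2296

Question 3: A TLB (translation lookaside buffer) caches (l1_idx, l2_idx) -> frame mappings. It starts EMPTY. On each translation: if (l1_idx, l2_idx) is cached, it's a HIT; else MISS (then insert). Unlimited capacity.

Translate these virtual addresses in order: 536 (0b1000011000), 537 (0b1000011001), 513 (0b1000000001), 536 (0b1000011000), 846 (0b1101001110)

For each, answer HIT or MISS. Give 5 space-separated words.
vaddr=536: (4,0) not in TLB -> MISS, insert
vaddr=537: (4,0) in TLB -> HIT
vaddr=513: (4,0) in TLB -> HIT
vaddr=536: (4,0) in TLB -> HIT
vaddr=846: (6,2) not in TLB -> MISS, insert

Answer: MISS HIT HIT HIT MISS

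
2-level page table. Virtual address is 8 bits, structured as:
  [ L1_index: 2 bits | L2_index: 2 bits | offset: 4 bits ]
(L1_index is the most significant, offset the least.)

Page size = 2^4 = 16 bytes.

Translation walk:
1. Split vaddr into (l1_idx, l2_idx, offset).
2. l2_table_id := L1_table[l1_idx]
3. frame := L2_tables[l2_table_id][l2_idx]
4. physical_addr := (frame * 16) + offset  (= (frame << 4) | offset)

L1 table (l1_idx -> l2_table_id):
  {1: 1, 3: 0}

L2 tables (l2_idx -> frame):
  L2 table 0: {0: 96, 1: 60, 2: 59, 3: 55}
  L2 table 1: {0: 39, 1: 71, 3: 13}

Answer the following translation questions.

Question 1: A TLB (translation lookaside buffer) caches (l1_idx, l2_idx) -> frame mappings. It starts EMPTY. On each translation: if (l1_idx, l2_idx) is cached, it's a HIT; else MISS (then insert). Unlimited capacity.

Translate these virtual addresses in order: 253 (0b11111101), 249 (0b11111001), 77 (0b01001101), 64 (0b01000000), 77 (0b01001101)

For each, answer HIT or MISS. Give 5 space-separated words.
Answer: MISS HIT MISS HIT HIT

Derivation:
vaddr=253: (3,3) not in TLB -> MISS, insert
vaddr=249: (3,3) in TLB -> HIT
vaddr=77: (1,0) not in TLB -> MISS, insert
vaddr=64: (1,0) in TLB -> HIT
vaddr=77: (1,0) in TLB -> HIT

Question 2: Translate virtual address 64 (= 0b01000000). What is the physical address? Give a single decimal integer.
Answer: 624

Derivation:
vaddr = 64 = 0b01000000
Split: l1_idx=1, l2_idx=0, offset=0
L1[1] = 1
L2[1][0] = 39
paddr = 39 * 16 + 0 = 624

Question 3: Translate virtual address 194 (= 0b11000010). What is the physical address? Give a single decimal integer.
Answer: 1538

Derivation:
vaddr = 194 = 0b11000010
Split: l1_idx=3, l2_idx=0, offset=2
L1[3] = 0
L2[0][0] = 96
paddr = 96 * 16 + 2 = 1538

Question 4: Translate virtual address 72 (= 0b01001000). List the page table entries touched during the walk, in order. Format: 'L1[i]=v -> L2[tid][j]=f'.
Answer: L1[1]=1 -> L2[1][0]=39

Derivation:
vaddr = 72 = 0b01001000
Split: l1_idx=1, l2_idx=0, offset=8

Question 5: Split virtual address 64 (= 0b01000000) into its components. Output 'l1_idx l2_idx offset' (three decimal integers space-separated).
vaddr = 64 = 0b01000000
  top 2 bits -> l1_idx = 1
  next 2 bits -> l2_idx = 0
  bottom 4 bits -> offset = 0

Answer: 1 0 0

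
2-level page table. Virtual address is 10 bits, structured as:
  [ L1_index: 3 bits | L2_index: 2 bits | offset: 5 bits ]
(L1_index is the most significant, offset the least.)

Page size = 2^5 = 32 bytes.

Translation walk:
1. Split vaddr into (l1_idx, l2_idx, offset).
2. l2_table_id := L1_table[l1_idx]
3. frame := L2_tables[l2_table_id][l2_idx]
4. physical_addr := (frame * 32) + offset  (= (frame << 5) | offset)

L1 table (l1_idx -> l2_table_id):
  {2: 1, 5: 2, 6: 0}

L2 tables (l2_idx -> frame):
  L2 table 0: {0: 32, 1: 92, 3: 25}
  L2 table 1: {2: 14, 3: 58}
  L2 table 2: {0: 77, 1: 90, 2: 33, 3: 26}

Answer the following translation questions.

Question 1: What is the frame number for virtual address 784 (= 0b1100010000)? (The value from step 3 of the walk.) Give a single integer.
Answer: 32

Derivation:
vaddr = 784: l1_idx=6, l2_idx=0
L1[6] = 0; L2[0][0] = 32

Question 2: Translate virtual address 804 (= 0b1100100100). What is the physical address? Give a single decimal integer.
vaddr = 804 = 0b1100100100
Split: l1_idx=6, l2_idx=1, offset=4
L1[6] = 0
L2[0][1] = 92
paddr = 92 * 32 + 4 = 2948

Answer: 2948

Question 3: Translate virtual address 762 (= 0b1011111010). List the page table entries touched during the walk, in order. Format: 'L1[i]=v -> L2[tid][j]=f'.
vaddr = 762 = 0b1011111010
Split: l1_idx=5, l2_idx=3, offset=26

Answer: L1[5]=2 -> L2[2][3]=26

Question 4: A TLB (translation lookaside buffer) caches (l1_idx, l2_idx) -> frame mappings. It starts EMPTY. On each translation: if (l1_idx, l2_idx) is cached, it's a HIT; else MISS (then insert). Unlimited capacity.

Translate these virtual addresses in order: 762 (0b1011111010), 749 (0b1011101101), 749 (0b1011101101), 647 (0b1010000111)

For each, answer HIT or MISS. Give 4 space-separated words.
Answer: MISS HIT HIT MISS

Derivation:
vaddr=762: (5,3) not in TLB -> MISS, insert
vaddr=749: (5,3) in TLB -> HIT
vaddr=749: (5,3) in TLB -> HIT
vaddr=647: (5,0) not in TLB -> MISS, insert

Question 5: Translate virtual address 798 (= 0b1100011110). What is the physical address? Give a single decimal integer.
vaddr = 798 = 0b1100011110
Split: l1_idx=6, l2_idx=0, offset=30
L1[6] = 0
L2[0][0] = 32
paddr = 32 * 32 + 30 = 1054

Answer: 1054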